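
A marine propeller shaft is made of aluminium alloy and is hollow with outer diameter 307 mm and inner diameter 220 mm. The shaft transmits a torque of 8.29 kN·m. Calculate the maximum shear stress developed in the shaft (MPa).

J = π(d_o⁴ − d_i⁴)/32 = π(0.307⁴ − 0.220⁴)/32 = 6.421×10^-4 m⁴.
τ_max = T·r/J = 8290 × 0.153 / 6.421×10^-4 = 1.982×10^6 Pa.

1.98 MPa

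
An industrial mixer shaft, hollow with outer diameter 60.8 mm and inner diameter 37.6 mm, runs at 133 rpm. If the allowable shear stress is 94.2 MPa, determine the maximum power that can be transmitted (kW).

J = π(d_o⁴ − d_i⁴)/32 = π(0.0608⁴ − 0.0376⁴)/32 = 1.145×10^-6 m⁴.
T_max = τ_allow·J/r = 9.42×10^7 × 1.145×10^-6 / 0.0304 = 3549 N·m.
ω = 2π·133/60 = 13.93 rad/s, so P_max = T_max·ω = 4.943×10^4 W.

49.4 kW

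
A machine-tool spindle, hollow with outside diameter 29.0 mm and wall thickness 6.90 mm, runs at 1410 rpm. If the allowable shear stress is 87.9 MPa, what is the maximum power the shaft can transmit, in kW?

57.5 kW

J = π(d_o⁴ − d_i⁴)/32 = π(0.0290⁴ − 0.0152⁴)/32 = 6.420×10^-8 m⁴.
T_max = τ_allow·J/r = 8.79×10^7 × 6.420×10^-8 / 0.0145 = 389.2 N·m.
ω = 2π·1410/60 = 147.7 rad/s, so P_max = T_max·ω = 5.746×10^4 W.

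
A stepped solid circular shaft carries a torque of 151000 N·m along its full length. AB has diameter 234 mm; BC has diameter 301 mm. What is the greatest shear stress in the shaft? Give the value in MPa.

Under the same torque, τ_max = 16T/(πd³) is largest where d is smallest — segment AB (d = 234 mm).
τ_max = 16·151000/(π·(0.234)³) = 6.002×10^7 Pa.

60.0 MPa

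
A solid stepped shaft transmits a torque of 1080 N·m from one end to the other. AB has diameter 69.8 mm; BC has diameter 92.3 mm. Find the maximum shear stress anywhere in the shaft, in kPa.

16200 kPa

Under the same torque, τ_max = 16T/(πd³) is largest where d is smallest — segment AB (d = 69.8 mm).
τ_max = 16·1080/(π·(0.0698)³) = 1.617×10^7 Pa.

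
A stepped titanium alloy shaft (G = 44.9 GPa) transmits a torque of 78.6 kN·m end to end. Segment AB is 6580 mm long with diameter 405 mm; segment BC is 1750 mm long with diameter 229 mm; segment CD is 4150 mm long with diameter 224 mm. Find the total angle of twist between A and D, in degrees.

J_AB = π(0.405)⁴/32 = 2.64×10^-3 m⁴; J_BC = π(0.229)⁴/32 = 2.70×10^-4 m⁴; J_CD = π(0.224)⁴/32 = 2.47×10^-4 m⁴.
θ = (T/G)·Σ L_i/J_i = (78600/44.9×10⁹)·(6.58/2.64×10^-3 + 1.75/2.70×10^-4 + 4.15/2.47×10^-4) = 0.04510 rad.

2.58°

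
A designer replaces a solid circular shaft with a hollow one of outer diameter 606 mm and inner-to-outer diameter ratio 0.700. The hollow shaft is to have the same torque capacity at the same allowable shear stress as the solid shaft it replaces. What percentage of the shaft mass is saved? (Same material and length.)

38.8 %

Equal τ_max and T ⇒ the solid shaft needs d_s³ = d_o³(1−k⁴), so d_s = 606·(1−0.700⁴)^(1/3) = 553.0 mm.
Area ratio A_h/A_s = d_o²(1−k²)/d_s² = (1−k²)/(1−k⁴)^(2/3) = 0.6124.
Mass saving = 1 − 0.6124 = 38.8 %.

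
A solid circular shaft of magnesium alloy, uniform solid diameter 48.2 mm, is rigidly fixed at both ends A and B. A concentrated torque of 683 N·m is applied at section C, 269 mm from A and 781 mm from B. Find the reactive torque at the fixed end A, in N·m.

With uniform GJ and both ends fixed, compatibility θ_AC = θ_CB gives T_A·a = T_B·b, together with T_A + T_B = T₀.
T_A = T₀·b/(a+b) = 683.0·781/1050 = 508.0 N·m; T_B = 175.0 N·m.

508 N·m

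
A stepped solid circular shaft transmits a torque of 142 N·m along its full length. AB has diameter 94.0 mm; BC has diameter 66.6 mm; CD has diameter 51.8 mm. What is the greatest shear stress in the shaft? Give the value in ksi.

Under the same torque, τ_max = 16T/(πd³) is largest where d is smallest — segment CD (d = 51.8 mm).
τ_max = 16·142.0/(π·(0.0518)³) = 5.203×10^6 Pa.

0.755 ksi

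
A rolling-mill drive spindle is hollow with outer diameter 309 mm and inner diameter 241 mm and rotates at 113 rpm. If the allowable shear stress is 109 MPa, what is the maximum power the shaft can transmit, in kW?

4710 kW

J = π(d_o⁴ − d_i⁴)/32 = π(0.309⁴ − 0.241⁴)/32 = 5.638×10^-4 m⁴.
T_max = τ_allow·J/r = 1.09×10^8 × 5.638×10^-4 / 0.154 = 397800 N·m.
ω = 2π·113/60 = 11.83 rad/s, so P_max = T_max·ω = 4.707×10^6 W.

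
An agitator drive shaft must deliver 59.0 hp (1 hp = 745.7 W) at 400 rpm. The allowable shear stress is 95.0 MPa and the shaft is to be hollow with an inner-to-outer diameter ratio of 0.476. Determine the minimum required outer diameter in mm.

ω = 2π·400/60 = 41.89 rad/s, so T = P/ω = 59.0×745.7 / 41.89 = 1050 N·m.
For a hollow shaft with d_i/d_o = 0.476: τ_max = 16T/(π d_o³ (1−k⁴)), so d_o = [16T/(π τ_allow (1−k⁴))]^(1/3) = [16·1050/(π·9.50×10^7·0.9487)]^(1/3) = 0.03901 m.

39.0 mm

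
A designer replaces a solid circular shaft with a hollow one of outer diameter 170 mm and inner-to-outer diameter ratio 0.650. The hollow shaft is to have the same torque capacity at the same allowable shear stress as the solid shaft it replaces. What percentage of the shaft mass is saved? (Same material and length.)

34.2 %

Equal τ_max and T ⇒ the solid shaft needs d_s³ = d_o³(1−k⁴), so d_s = 170·(1−0.650⁴)^(1/3) = 159.2 mm.
Area ratio A_h/A_s = d_o²(1−k²)/d_s² = (1−k²)/(1−k⁴)^(2/3) = 0.6584.
Mass saving = 1 − 0.6584 = 34.2 %.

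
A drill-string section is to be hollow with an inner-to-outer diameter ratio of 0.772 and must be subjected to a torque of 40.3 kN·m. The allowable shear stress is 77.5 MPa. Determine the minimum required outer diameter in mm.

For a hollow shaft with d_i/d_o = 0.772: τ_max = 16T/(π d_o³ (1−k⁴)), so d_o = [16T/(π τ_allow (1−k⁴))]^(1/3) = [16·40300/(π·7.75×10^7·0.6448)]^(1/3) = 0.1601 m.

160 mm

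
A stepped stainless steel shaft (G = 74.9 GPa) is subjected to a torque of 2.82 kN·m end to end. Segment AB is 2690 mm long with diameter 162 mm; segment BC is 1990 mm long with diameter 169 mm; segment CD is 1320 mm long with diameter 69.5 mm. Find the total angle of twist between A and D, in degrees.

J_AB = π(0.162)⁴/32 = 6.76×10^-5 m⁴; J_BC = π(0.169)⁴/32 = 8.01×10^-5 m⁴; J_CD = π(0.0695)⁴/32 = 2.29×10^-6 m⁴.
θ = (T/G)·Σ L_i/J_i = (2820/74.9×10⁹)·(2.69/6.76×10^-5 + 1.99/8.01×10^-5 + 1.32/2.29×10^-6) = 0.02413 rad.

1.38°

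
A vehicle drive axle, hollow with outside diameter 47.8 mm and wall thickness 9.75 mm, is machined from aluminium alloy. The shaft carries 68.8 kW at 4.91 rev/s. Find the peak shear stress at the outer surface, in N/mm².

119 N/mm²

ω = 2π·4.91 = 30.85 rad/s, so T = P/ω = 68.8×10³ / 30.85 = 2230 N·m.
J = π(d_o⁴ − d_i⁴)/32 = π(0.0478⁴ − 0.0283⁴)/32 = 4.495×10^-7 m⁴.
τ_max = T·r/J = 2230 × 0.0239 / 4.495×10^-7 = 1.186×10^8 Pa.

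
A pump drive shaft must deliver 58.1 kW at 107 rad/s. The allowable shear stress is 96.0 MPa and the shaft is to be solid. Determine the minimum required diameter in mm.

30.7 mm

ω = 107 rad/s, so T = P/ω = 58.1×10³ / 107.0 = 543.0 N·m.
For a solid shaft τ_max = 16T/(πd³), so d = (16T/(π τ_allow))^(1/3) = (16·543.0/(π·9.60×10^7))^(1/3) = 0.03065 m.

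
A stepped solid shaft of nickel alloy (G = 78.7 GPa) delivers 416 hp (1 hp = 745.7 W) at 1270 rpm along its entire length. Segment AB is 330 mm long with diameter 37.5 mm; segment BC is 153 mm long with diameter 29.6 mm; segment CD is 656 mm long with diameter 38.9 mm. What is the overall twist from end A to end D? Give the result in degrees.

11.3°

ω = 2π·1270/60 = 133.0 rad/s, so T = P/ω = 416×745.7 / 133.0 = 2333 N·m.
J_AB = π(0.0375)⁴/32 = 1.94×10^-7 m⁴; J_BC = π(0.0296)⁴/32 = 7.54×10^-8 m⁴; J_CD = π(0.0389)⁴/32 = 2.25×10^-7 m⁴.
θ = (T/G)·Σ L_i/J_i = (2333/78.7×10⁹)·(0.330/1.94×10^-7 + 0.153/7.54×10^-8 + 0.656/2.25×10^-7) = 0.1970 rad.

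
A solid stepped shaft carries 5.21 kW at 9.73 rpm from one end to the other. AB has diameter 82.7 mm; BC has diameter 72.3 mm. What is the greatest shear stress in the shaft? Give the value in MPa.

68.9 MPa

ω = 2π·9.73/60 = 1.019 rad/s, so T = P/ω = 5.21×10³ / 1.019 = 5113 N·m.
Under the same torque, τ_max = 16T/(πd³) is largest where d is smallest — segment BC (d = 72.3 mm).
τ_max = 16·5113/(π·(0.0723)³) = 6.891×10^7 Pa.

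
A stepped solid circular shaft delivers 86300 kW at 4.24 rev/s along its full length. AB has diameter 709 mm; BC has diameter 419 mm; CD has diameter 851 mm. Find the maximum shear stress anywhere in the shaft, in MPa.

224 MPa

ω = 2π·4.24 = 26.64 rad/s, so T = P/ω = 86300×10³ / 26.64 = 3.239e6 N·m.
Under the same torque, τ_max = 16T/(πd³) is largest where d is smallest — segment BC (d = 419 mm).
τ_max = 16·3.239e6/(π·(0.419)³) = 2.243×10^8 Pa.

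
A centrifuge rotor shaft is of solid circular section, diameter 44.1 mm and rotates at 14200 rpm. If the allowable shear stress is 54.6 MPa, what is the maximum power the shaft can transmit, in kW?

J = πd⁴/32 = π(0.0441)⁴/32 = 3.713×10^-7 m⁴.
T_max = τ_allow·J/r = 5.46×10^7 × 3.713×10^-7 / 0.0221 = 919.5 N·m.
ω = 2π·14200/60 = 1487 rad/s, so P_max = T_max·ω = 1.367×10^6 W.

1370 kW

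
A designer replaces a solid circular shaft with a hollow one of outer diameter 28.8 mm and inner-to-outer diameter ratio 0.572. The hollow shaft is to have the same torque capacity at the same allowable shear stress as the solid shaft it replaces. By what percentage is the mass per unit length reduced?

27.4 %

Equal τ_max and T ⇒ the solid shaft needs d_s³ = d_o³(1−k⁴), so d_s = 28.8·(1−0.572⁴)^(1/3) = 27.73 mm.
Area ratio A_h/A_s = d_o²(1−k²)/d_s² = (1−k²)/(1−k⁴)^(2/3) = 0.7256.
Mass saving = 1 − 0.7256 = 27.4 %.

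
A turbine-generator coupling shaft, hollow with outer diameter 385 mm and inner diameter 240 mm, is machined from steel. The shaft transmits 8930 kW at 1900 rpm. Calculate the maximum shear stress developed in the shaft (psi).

684 psi

ω = 2π·1900/60 = 199.0 rad/s, so T = P/ω = 8930×10³ / 199.0 = 44880 N·m.
J = π(d_o⁴ − d_i⁴)/32 = π(0.385⁴ − 0.240⁴)/32 = 1.831×10^-3 m⁴.
τ_max = T·r/J = 44880 × 0.193 / 1.831×10^-3 = 4.718×10^6 Pa.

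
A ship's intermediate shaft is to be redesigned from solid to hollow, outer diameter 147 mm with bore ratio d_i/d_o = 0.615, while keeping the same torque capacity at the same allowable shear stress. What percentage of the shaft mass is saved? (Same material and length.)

Equal τ_max and T ⇒ the solid shaft needs d_s³ = d_o³(1−k⁴), so d_s = 147·(1−0.615⁴)^(1/3) = 139.6 mm.
Area ratio A_h/A_s = d_o²(1−k²)/d_s² = (1−k²)/(1−k⁴)^(2/3) = 0.6892.
Mass saving = 1 − 0.6892 = 31.1 %.

31.1 %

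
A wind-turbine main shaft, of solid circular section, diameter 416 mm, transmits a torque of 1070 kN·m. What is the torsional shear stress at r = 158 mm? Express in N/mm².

57.5 N/mm²

J = πd⁴/32 = π(0.416)⁴/32 = 2.940×10^-3 m⁴.
Shear stress varies linearly with radius: τ = T·r/J = 1.070e6 × 0.158 / 2.940×10^-3 = 5.750×10^7 Pa.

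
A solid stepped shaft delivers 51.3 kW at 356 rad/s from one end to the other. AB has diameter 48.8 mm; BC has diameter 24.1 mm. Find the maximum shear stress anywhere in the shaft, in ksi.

ω = 356 rad/s, so T = P/ω = 51.3×10³ / 356.0 = 144.1 N·m.
Under the same torque, τ_max = 16T/(πd³) is largest where d is smallest — segment BC (d = 24.1 mm).
τ_max = 16·144.1/(π·(0.0241)³) = 5.243×10^7 Pa.

7.60 ksi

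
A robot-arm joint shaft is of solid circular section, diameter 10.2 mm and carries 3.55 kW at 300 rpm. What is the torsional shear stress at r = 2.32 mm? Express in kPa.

247000 kPa

ω = 2π·300/60 = 31.42 rad/s, so T = P/ω = 3.55×10³ / 31.42 = 113.0 N·m.
J = πd⁴/32 = π(0.0102)⁴/32 = 1.063×10^-9 m⁴.
Shear stress varies linearly with radius: τ = T·r/J = 113.0 × 0.00232 / 1.063×10^-9 = 2.467×10^8 Pa.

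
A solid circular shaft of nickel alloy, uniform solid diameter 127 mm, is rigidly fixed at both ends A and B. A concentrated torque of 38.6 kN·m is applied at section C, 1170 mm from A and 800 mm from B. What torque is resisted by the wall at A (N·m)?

With uniform GJ and both ends fixed, compatibility θ_AC = θ_CB gives T_A·a = T_B·b, together with T_A + T_B = T₀.
T_A = T₀·b/(a+b) = 38600·800/1970 = 15680 N·m; T_B = 22920 N·m.

15700 N·m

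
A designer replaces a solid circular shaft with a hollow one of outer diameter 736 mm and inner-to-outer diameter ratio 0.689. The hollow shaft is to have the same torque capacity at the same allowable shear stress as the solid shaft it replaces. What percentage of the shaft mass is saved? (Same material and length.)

37.7 %

Equal τ_max and T ⇒ the solid shaft needs d_s³ = d_o³(1−k⁴), so d_s = 736·(1−0.689⁴)^(1/3) = 675.9 mm.
Area ratio A_h/A_s = d_o²(1−k²)/d_s² = (1−k²)/(1−k⁴)^(2/3) = 0.6228.
Mass saving = 1 − 0.6228 = 37.7 %.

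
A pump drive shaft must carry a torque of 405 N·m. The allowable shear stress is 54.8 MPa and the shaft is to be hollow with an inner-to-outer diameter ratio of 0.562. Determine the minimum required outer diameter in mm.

34.7 mm

For a hollow shaft with d_i/d_o = 0.562: τ_max = 16T/(π d_o³ (1−k⁴)), so d_o = [16T/(π τ_allow (1−k⁴))]^(1/3) = [16·405.0/(π·5.48×10^7·0.9002)]^(1/3) = 0.03471 m.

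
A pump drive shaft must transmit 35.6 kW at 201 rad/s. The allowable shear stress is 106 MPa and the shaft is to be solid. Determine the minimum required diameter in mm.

ω = 201 rad/s, so T = P/ω = 35.6×10³ / 201.0 = 177.1 N·m.
For a solid shaft τ_max = 16T/(πd³), so d = (16T/(π τ_allow))^(1/3) = (16·177.1/(π·1.06×10^8))^(1/3) = 0.02042 m.

20.4 mm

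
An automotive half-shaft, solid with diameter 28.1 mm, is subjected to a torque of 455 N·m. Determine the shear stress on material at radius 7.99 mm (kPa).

59400 kPa

J = πd⁴/32 = π(0.0281)⁴/32 = 6.121×10^-8 m⁴.
Shear stress varies linearly with radius: τ = T·r/J = 455.0 × 0.00799 / 6.121×10^-8 = 5.939×10^7 Pa.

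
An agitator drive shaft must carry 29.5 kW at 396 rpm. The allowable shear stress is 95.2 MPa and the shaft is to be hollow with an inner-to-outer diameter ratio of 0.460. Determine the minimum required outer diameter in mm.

ω = 2π·396/60 = 41.47 rad/s, so T = P/ω = 29.5×10³ / 41.47 = 711.4 N·m.
For a hollow shaft with d_i/d_o = 0.460: τ_max = 16T/(π d_o³ (1−k⁴)), so d_o = [16T/(π τ_allow (1−k⁴))]^(1/3) = [16·711.4/(π·9.52×10^7·0.9552)]^(1/3) = 0.03415 m.

34.2 mm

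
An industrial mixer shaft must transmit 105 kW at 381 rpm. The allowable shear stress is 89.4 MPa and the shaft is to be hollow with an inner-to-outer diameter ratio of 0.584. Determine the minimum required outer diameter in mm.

ω = 2π·381/60 = 39.90 rad/s, so T = P/ω = 105×10³ / 39.90 = 2632 N·m.
For a hollow shaft with d_i/d_o = 0.584: τ_max = 16T/(π d_o³ (1−k⁴)), so d_o = [16T/(π τ_allow (1−k⁴))]^(1/3) = [16·2632/(π·8.94×10^7·0.8837)]^(1/3) = 0.05536 m.

55.4 mm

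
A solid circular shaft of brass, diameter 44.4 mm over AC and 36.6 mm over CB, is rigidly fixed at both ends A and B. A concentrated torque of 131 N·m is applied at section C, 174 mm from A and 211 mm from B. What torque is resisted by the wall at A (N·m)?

94.9 N·m

Compatibility: T_A·a/J_AC = T_B·b/J_CB with T_A + T_B = T₀.
J_AC = 3.82×10^-7 m⁴, J_CB = 1.76×10^-7 m⁴, so T_A = T₀·(J_AC/a)/((J_AC/a)+(J_CB/b)) = 94.87 N·m, T_B = 36.13 N·m.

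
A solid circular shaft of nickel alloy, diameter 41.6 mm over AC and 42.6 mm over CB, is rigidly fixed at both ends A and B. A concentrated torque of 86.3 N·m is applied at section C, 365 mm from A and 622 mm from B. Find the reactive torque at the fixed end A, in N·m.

Compatibility: T_A·a/J_AC = T_B·b/J_CB with T_A + T_B = T₀.
J_AC = 2.94×10^-7 m⁴, J_CB = 3.23×10^-7 m⁴, so T_A = T₀·(J_AC/a)/((J_AC/a)+(J_CB/b)) = 52.45 N·m, T_B = 33.85 N·m.

52.5 N·m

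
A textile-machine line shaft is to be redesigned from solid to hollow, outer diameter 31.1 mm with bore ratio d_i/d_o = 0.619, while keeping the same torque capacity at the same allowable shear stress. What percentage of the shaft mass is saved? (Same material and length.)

Equal τ_max and T ⇒ the solid shaft needs d_s³ = d_o³(1−k⁴), so d_s = 31.1·(1−0.619⁴)^(1/3) = 29.50 mm.
Area ratio A_h/A_s = d_o²(1−k²)/d_s² = (1−k²)/(1−k⁴)^(2/3) = 0.6857.
Mass saving = 1 − 0.6857 = 31.4 %.

31.4 %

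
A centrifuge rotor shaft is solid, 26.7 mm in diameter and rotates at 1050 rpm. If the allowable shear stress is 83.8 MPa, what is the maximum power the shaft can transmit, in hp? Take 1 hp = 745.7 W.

J = πd⁴/32 = π(0.0267)⁴/32 = 4.989×10^-8 m⁴.
T_max = τ_allow·J/r = 8.38×10^7 × 4.989×10^-8 / 0.0133 = 313.2 N·m.
ω = 2π·1050/60 = 110.0 rad/s, so P_max = T_max·ω = 3.444×10^4 W.

46.2 hp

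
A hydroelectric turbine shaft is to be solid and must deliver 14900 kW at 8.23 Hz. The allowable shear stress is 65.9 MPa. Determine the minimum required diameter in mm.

ω = 2π·8.23 = 51.71 rad/s, so T = P/ω = 14900×10³ / 51.71 = 288100 N·m.
For a solid shaft τ_max = 16T/(πd³), so d = (16T/(π τ_allow))^(1/3) = (16·288100/(π·6.59×10^7))^(1/3) = 0.2813 m.

281 mm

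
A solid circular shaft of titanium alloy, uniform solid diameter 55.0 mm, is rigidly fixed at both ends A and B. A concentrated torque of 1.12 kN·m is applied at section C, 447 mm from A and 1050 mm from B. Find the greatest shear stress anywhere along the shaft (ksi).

With uniform GJ and both ends fixed, compatibility θ_AC = θ_CB gives T_A·a = T_B·b, together with T_A + T_B = T₀.
T_A = T₀·b/(a+b) = 1120·1050/1497 = 785.6 N·m; T_B = 334.4 N·m.
τ in each portion: τ_AC = 2.40×10^7 Pa, τ_CB = 1.02×10^7 Pa; maximum is in AC.
τ_max = T_AC·r/J = 785.6·0.0275/8.98×10^-7 = 2.405×10^7 Pa.

3.49 ksi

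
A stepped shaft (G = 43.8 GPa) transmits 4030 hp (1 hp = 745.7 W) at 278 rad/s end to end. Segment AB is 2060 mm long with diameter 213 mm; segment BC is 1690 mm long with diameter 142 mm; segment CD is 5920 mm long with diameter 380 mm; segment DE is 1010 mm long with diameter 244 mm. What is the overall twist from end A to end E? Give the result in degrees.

0.825°

ω = 278 rad/s, so T = P/ω = 4030×745.7 / 278.0 = 10810 N·m.
J_AB = π(0.213)⁴/32 = 2.02×10^-4 m⁴; J_BC = π(0.142)⁴/32 = 3.99×10^-5 m⁴; J_CD = π(0.380)⁴/32 = 2.05×10^-3 m⁴; J_DE = π(0.244)⁴/32 = 3.48×10^-4 m⁴.
θ = (T/G)·Σ L_i/J_i = (10810/43.8×10⁹)·(2.06/2.02×10^-4 + 1.69/3.99×10^-5 + 5.92/2.05×10^-3 + 1.01/3.48×10^-4) = 0.01440 rad.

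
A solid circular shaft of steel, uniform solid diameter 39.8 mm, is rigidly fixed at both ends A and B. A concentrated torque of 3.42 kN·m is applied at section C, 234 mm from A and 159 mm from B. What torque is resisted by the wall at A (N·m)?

With uniform GJ and both ends fixed, compatibility θ_AC = θ_CB gives T_A·a = T_B·b, together with T_A + T_B = T₀.
T_A = T₀·b/(a+b) = 3420·159/393.0 = 1384 N·m; T_B = 2036 N·m.

1380 N·m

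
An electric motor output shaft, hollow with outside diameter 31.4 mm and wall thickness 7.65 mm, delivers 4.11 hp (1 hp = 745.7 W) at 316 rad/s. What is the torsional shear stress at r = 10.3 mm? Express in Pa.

ω = 316 rad/s, so T = P/ω = 4.11×745.7 / 316.0 = 9.699 N·m.
J = π(d_o⁴ − d_i⁴)/32 = π(0.0314⁴ − 0.0161⁴)/32 = 8.884×10^-8 m⁴.
Shear stress varies linearly with radius: τ = T·r/J = 9.699 × 0.0103 / 8.884×10^-8 = 1.124×10^6 Pa.

1.12e6 Pa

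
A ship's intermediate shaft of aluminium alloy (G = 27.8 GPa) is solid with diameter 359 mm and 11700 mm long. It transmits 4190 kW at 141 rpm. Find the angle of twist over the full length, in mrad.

73.2 mrad

ω = 2π·141/60 = 14.77 rad/s, so T = P/ω = 4190×10³ / 14.77 = 283800 N·m.
J = πd⁴/32 = π(0.359)⁴/32 = 1.631×10^-3 m⁴.
θ = T·L/(G·J) = 283800 × 11.7 / (27.8×10⁹ × 1.631×10^-3) = 0.07324 rad.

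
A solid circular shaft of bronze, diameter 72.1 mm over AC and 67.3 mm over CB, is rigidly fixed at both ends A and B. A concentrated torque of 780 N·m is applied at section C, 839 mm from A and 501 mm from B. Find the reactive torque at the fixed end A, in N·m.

343 N·m

Compatibility: T_A·a/J_AC = T_B·b/J_CB with T_A + T_B = T₀.
J_AC = 2.65×10^-6 m⁴, J_CB = 2.01×10^-6 m⁴, so T_A = T₀·(J_AC/a)/((J_AC/a)+(J_CB/b)) = 343.4 N·m, T_B = 436.6 N·m.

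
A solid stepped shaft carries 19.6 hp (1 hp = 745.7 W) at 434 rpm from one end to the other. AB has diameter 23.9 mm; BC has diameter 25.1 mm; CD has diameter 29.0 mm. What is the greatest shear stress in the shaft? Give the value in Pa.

ω = 2π·434/60 = 45.45 rad/s, so T = P/ω = 19.6×745.7 / 45.45 = 321.6 N·m.
Under the same torque, τ_max = 16T/(πd³) is largest where d is smallest — segment AB (d = 23.9 mm).
τ_max = 16·321.6/(π·(0.0239)³) = 1.200×10^8 Pa.

1.20e8 Pa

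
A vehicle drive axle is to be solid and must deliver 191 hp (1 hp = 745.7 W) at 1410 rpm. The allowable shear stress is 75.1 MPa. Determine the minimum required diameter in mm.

40.3 mm

ω = 2π·1410/60 = 147.7 rad/s, so T = P/ω = 191×745.7 / 147.7 = 964.6 N·m.
For a solid shaft τ_max = 16T/(πd³), so d = (16T/(π τ_allow))^(1/3) = (16·964.6/(π·7.51×10^7))^(1/3) = 0.04029 m.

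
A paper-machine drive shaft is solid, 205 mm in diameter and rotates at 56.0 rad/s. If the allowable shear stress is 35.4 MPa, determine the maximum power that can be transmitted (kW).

3350 kW

J = πd⁴/32 = π(0.205)⁴/32 = 1.734×10^-4 m⁴.
T_max = τ_allow·J/r = 3.54×10^7 × 1.734×10^-4 / 0.102 = 59880 N·m.
ω = 56.0 rad/s, so P_max = T_max·ω = 3.353×10^6 W.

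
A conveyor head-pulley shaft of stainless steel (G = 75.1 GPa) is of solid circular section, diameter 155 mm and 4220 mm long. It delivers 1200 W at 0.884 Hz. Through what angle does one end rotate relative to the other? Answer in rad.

2.14e-4 rad

ω = 2π·0.884 = 5.554 rad/s, so T = P/ω = 1200 / 5.554 = 216.0 N·m.
J = πd⁴/32 = π(0.155)⁴/32 = 5.667×10^-5 m⁴.
θ = T·L/(G·J) = 216.0 × 4.22 / (75.1×10⁹ × 5.667×10^-5) = 2.142×10^-4 rad.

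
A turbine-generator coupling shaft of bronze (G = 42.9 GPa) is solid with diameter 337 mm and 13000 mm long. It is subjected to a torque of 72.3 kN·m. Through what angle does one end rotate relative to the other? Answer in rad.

0.0173 rad

J = πd⁴/32 = π(0.337)⁴/32 = 1.266×10^-3 m⁴.
θ = T·L/(G·J) = 72300 × 13.0 / (42.9×10⁹ × 1.266×10^-3) = 0.01730 rad.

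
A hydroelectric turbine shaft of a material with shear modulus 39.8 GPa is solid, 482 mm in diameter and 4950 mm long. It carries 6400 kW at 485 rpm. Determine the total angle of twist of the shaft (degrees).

ω = 2π·485/60 = 50.79 rad/s, so T = P/ω = 6400×10³ / 50.79 = 126000 N·m.
J = πd⁴/32 = π(0.482)⁴/32 = 5.299×10^-3 m⁴.
θ = T·L/(G·J) = 126000 × 4.95 / (39.8×10⁹ × 5.299×10^-3) = 2.958×10^-3 rad.

0.169°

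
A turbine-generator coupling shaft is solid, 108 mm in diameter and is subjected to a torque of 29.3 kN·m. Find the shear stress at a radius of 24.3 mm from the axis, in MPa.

53.3 MPa

J = πd⁴/32 = π(0.108)⁴/32 = 1.336×10^-5 m⁴.
Shear stress varies linearly with radius: τ = T·r/J = 29300 × 0.0243 / 1.336×10^-5 = 5.331×10^7 Pa.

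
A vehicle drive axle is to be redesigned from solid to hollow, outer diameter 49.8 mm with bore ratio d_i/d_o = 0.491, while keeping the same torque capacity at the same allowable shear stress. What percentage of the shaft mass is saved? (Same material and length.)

Equal τ_max and T ⇒ the solid shaft needs d_s³ = d_o³(1−k⁴), so d_s = 49.8·(1−0.491⁴)^(1/3) = 48.82 mm.
Area ratio A_h/A_s = d_o²(1−k²)/d_s² = (1−k²)/(1−k⁴)^(2/3) = 0.7898.
Mass saving = 1 − 0.7898 = 21.0 %.

21.0 %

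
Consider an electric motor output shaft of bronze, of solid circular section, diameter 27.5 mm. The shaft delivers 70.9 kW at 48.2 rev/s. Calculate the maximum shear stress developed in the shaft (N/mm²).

ω = 2π·48.2 = 302.8 rad/s, so T = P/ω = 70.9×10³ / 302.8 = 234.1 N·m.
J = πd⁴/32 = π(0.0275)⁴/32 = 5.615×10^-8 m⁴.
τ_max = T·r/J = 234.1 × 0.0138 / 5.615×10^-8 = 5.733×10^7 Pa.

57.3 N/mm²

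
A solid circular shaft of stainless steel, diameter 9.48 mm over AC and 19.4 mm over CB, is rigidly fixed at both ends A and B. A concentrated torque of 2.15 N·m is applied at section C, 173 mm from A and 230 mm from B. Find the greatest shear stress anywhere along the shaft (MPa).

1.39 MPa

Compatibility: T_A·a/J_AC = T_B·b/J_CB with T_A + T_B = T₀.
J_AC = 7.93×10^-10 m⁴, J_CB = 1.39×10^-8 m⁴, so T_A = T₀·(J_AC/a)/((J_AC/a)+(J_CB/b)) = 0.1515 N·m, T_B = 1.999 N·m.
τ in each portion: τ_AC = 9.06×10^5 Pa, τ_CB = 1.39×10^6 Pa; maximum is in CB.
τ_max = T_CB·r/J = 1.999·0.00970/1.39×10^-8 = 1.394×10^6 Pa.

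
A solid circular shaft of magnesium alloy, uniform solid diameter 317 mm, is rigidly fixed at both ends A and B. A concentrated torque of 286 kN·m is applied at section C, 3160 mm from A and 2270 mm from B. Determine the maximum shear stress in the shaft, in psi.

3860 psi

With uniform GJ and both ends fixed, compatibility θ_AC = θ_CB gives T_A·a = T_B·b, together with T_A + T_B = T₀.
T_A = T₀·b/(a+b) = 286000·2270/5430 = 119600 N·m; T_B = 166400 N·m.
τ in each portion: τ_AC = 1.91×10^7 Pa, τ_CB = 2.66×10^7 Pa; maximum is in CB.
τ_max = T_CB·r/J = 166400·0.159/9.91×10^-4 = 2.661×10^7 Pa.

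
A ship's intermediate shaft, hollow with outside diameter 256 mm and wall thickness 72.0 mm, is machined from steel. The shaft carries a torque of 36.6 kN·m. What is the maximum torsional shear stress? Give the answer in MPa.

11.5 MPa

J = π(d_o⁴ − d_i⁴)/32 = π(0.256⁴ − 0.112⁴)/32 = 4.062×10^-4 m⁴.
τ_max = T·r/J = 36600 × 0.128 / 4.062×10^-4 = 1.153×10^7 Pa.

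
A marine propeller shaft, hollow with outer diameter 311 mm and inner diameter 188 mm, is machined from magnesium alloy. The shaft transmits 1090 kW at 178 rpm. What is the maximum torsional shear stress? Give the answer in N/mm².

11.4 N/mm²

ω = 2π·178/60 = 18.64 rad/s, so T = P/ω = 1090×10³ / 18.64 = 58480 N·m.
J = π(d_o⁴ − d_i⁴)/32 = π(0.311⁴ − 0.188⁴)/32 = 7.958×10^-4 m⁴.
τ_max = T·r/J = 58480 × 0.155 / 7.958×10^-4 = 1.143×10^7 Pa.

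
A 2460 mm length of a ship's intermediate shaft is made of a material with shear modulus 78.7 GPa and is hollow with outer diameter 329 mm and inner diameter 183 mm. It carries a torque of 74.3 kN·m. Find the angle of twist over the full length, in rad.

J = π(d_o⁴ − d_i⁴)/32 = π(0.329⁴ − 0.183⁴)/32 = 1.040×10^-3 m⁴.
θ = T·L/(G·J) = 74300 × 2.46 / (78.7×10⁹ × 1.040×10^-3) = 2.233×10^-3 rad.

0.00223 rad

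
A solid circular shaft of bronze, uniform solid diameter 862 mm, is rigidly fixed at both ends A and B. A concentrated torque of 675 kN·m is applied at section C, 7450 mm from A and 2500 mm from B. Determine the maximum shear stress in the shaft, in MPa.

4.02 MPa

With uniform GJ and both ends fixed, compatibility θ_AC = θ_CB gives T_A·a = T_B·b, together with T_A + T_B = T₀.
T_A = T₀·b/(a+b) = 675000·2500/9950 = 169600 N·m; T_B = 505400 N·m.
τ in each portion: τ_AC = 1.35×10^6 Pa, τ_CB = 4.02×10^6 Pa; maximum is in CB.
τ_max = T_CB·r/J = 505400·0.431/0.0542 = 4.019×10^6 Pa.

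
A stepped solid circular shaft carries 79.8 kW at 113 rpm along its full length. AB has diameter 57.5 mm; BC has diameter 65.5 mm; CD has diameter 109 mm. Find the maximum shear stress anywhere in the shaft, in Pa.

1.81e8 Pa

ω = 2π·113/60 = 11.83 rad/s, so T = P/ω = 79.8×10³ / 11.83 = 6744 N·m.
Under the same torque, τ_max = 16T/(πd³) is largest where d is smallest — segment AB (d = 57.5 mm).
τ_max = 16·6744/(π·(0.0575)³) = 1.807×10^8 Pa.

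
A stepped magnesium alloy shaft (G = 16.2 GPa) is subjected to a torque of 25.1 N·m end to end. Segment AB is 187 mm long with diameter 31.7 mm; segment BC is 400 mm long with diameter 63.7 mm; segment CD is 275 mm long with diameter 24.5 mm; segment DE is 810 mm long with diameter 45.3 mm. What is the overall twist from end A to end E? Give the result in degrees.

1.05°

J_AB = π(0.0317)⁴/32 = 9.91×10^-8 m⁴; J_BC = π(0.0637)⁴/32 = 1.62×10^-6 m⁴; J_CD = π(0.0245)⁴/32 = 3.54×10^-8 m⁴; J_DE = π(0.0453)⁴/32 = 4.13×10^-7 m⁴.
θ = (T/G)·Σ L_i/J_i = (25.10/16.2×10⁹)·(0.187/9.91×10^-8 + 0.400/1.62×10^-6 + 0.275/3.54×10^-8 + 0.810/4.13×10^-7) = 0.01839 rad.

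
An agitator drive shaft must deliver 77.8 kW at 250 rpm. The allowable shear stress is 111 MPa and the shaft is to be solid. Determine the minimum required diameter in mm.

ω = 2π·250/60 = 26.18 rad/s, so T = P/ω = 77.8×10³ / 26.18 = 2972 N·m.
For a solid shaft τ_max = 16T/(πd³), so d = (16T/(π τ_allow))^(1/3) = (16·2972/(π·1.11×10^8))^(1/3) = 0.05147 m.

51.5 mm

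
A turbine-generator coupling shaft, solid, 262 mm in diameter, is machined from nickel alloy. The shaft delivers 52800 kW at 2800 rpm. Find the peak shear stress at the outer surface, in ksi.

ω = 2π·2800/60 = 293.2 rad/s, so T = P/ω = 52800×10³ / 293.2 = 180100 N·m.
J = πd⁴/32 = π(0.262)⁴/32 = 4.626×10^-4 m⁴.
τ_max = T·r/J = 180100 × 0.131 / 4.626×10^-4 = 5.099×10^7 Pa.

7.40 ksi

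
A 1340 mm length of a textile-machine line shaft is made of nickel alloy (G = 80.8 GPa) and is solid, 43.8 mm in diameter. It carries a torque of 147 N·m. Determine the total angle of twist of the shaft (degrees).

J = πd⁴/32 = π(0.0438)⁴/32 = 3.613×10^-7 m⁴.
θ = T·L/(G·J) = 147.0 × 1.34 / (80.8×10⁹ × 3.613×10^-7) = 6.747×10^-3 rad.

0.387°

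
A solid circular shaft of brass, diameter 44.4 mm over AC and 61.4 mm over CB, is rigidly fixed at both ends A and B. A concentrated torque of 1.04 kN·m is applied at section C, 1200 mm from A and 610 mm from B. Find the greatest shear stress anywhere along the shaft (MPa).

Compatibility: T_A·a/J_AC = T_B·b/J_CB with T_A + T_B = T₀.
J_AC = 3.82×10^-7 m⁴, J_CB = 1.40×10^-6 m⁴, so T_A = T₀·(J_AC/a)/((J_AC/a)+(J_CB/b)) = 126.9 N·m, T_B = 913.1 N·m.
τ in each portion: τ_AC = 7.38×10^6 Pa, τ_CB = 2.01×10^7 Pa; maximum is in CB.
τ_max = T_CB·r/J = 913.1·0.0307/1.40×10^-6 = 2.009×10^7 Pa.

20.1 MPa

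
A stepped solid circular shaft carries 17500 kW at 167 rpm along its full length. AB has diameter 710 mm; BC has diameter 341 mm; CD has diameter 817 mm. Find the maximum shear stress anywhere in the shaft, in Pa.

1.29e8 Pa

ω = 2π·167/60 = 17.49 rad/s, so T = P/ω = 17500×10³ / 17.49 = 1.001e6 N·m.
Under the same torque, τ_max = 16T/(πd³) is largest where d is smallest — segment BC (d = 341 mm).
τ_max = 16·1.001e6/(π·(0.341)³) = 1.285×10^8 Pa.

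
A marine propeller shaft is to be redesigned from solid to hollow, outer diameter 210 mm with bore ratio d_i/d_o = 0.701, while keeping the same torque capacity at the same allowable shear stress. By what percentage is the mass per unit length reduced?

38.9 %

Equal τ_max and T ⇒ the solid shaft needs d_s³ = d_o³(1−k⁴), so d_s = 210·(1−0.701⁴)^(1/3) = 191.5 mm.
Area ratio A_h/A_s = d_o²(1−k²)/d_s² = (1−k²)/(1−k⁴)^(2/3) = 0.6115.
Mass saving = 1 − 0.6115 = 38.9 %.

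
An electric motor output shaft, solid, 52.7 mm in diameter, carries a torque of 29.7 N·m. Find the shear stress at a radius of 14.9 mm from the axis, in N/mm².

J = πd⁴/32 = π(0.0527)⁴/32 = 7.573×10^-7 m⁴.
Shear stress varies linearly with radius: τ = T·r/J = 29.70 × 0.0149 / 7.573×10^-7 = 5.844×10^5 Pa.

0.584 N/mm²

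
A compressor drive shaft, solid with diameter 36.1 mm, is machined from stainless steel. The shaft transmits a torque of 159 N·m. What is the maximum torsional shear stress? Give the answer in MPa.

J = πd⁴/32 = π(0.0361)⁴/32 = 1.667×10^-7 m⁴.
τ_max = T·r/J = 159.0 × 0.0181 / 1.667×10^-7 = 1.721×10^7 Pa.

17.2 MPa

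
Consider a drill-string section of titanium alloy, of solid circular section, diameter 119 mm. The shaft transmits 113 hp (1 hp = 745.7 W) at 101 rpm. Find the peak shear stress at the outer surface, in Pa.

2.41e7 Pa

ω = 2π·101/60 = 10.58 rad/s, so T = P/ω = 113×745.7 / 10.58 = 7967 N·m.
J = πd⁴/32 = π(0.119)⁴/32 = 1.969×10^-5 m⁴.
τ_max = T·r/J = 7967 × 0.0595 / 1.969×10^-5 = 2.408×10^7 Pa.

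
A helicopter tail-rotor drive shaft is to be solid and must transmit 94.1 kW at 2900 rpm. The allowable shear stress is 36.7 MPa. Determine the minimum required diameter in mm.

35.0 mm

ω = 2π·2900/60 = 303.7 rad/s, so T = P/ω = 94.1×10³ / 303.7 = 309.9 N·m.
For a solid shaft τ_max = 16T/(πd³), so d = (16T/(π τ_allow))^(1/3) = (16·309.9/(π·3.67×10^7))^(1/3) = 0.03503 m.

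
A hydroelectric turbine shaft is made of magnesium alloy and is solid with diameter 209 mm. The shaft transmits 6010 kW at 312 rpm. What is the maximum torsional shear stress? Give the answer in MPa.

103 MPa

ω = 2π·312/60 = 32.67 rad/s, so T = P/ω = 6010×10³ / 32.67 = 183900 N·m.
J = πd⁴/32 = π(0.209)⁴/32 = 1.873×10^-4 m⁴.
τ_max = T·r/J = 183900 × 0.104 / 1.873×10^-4 = 1.026×10^8 Pa.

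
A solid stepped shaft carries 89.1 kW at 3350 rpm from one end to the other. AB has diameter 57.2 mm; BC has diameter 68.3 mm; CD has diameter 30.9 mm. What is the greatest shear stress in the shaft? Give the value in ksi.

6.36 ksi

ω = 2π·3350/60 = 350.8 rad/s, so T = P/ω = 89.1×10³ / 350.8 = 254.0 N·m.
Under the same torque, τ_max = 16T/(πd³) is largest where d is smallest — segment CD (d = 30.9 mm).
τ_max = 16·254.0/(π·(0.0309)³) = 4.384×10^7 Pa.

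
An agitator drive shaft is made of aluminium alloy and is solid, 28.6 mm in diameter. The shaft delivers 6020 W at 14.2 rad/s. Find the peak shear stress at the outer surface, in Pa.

ω = 14.2 rad/s, so T = P/ω = 6020 / 14.20 = 423.9 N·m.
J = πd⁴/32 = π(0.0286)⁴/32 = 6.568×10^-8 m⁴.
τ_max = T·r/J = 423.9 × 0.0143 / 6.568×10^-8 = 9.230×10^7 Pa.

9.23e7 Pa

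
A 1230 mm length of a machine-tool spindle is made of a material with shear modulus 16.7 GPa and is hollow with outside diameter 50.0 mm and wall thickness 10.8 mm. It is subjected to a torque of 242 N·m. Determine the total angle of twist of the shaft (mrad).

J = π(d_o⁴ − d_i⁴)/32 = π(0.0500⁴ − 0.0284⁴)/32 = 5.497×10^-7 m⁴.
θ = T·L/(G·J) = 242.0 × 1.23 / (16.7×10⁹ × 5.497×10^-7) = 0.03242 rad.

32.4 mrad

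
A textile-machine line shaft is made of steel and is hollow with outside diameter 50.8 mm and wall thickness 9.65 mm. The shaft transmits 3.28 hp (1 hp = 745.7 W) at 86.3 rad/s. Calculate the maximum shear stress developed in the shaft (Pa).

1.29e6 Pa

ω = 86.3 rad/s, so T = P/ω = 3.28×745.7 / 86.30 = 28.34 N·m.
J = π(d_o⁴ − d_i⁴)/32 = π(0.0508⁴ − 0.0315⁴)/32 = 5.572×10^-7 m⁴.
τ_max = T·r/J = 28.34 × 0.0254 / 5.572×10^-7 = 1.292×10^6 Pa.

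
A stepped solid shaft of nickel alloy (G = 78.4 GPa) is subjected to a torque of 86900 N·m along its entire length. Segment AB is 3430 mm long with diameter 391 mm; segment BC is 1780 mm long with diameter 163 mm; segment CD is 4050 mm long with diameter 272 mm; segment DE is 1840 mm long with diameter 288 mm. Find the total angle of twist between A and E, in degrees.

2.38°

J_AB = π(0.391)⁴/32 = 2.29×10^-3 m⁴; J_BC = π(0.163)⁴/32 = 6.93×10^-5 m⁴; J_CD = π(0.272)⁴/32 = 5.37×10^-4 m⁴; J_DE = π(0.288)⁴/32 = 6.75×10^-4 m⁴.
θ = (T/G)·Σ L_i/J_i = (86900/78.4×10⁹)·(3.43/2.29×10^-3 + 1.78/6.93×10^-5 + 4.05/5.37×10^-4 + 1.84/6.75×10^-4) = 0.04150 rad.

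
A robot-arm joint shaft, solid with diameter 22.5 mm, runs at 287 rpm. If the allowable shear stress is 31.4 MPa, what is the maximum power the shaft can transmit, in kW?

2.11 kW

J = πd⁴/32 = π(0.0225)⁴/32 = 2.516×10^-8 m⁴.
T_max = τ_allow·J/r = 3.14×10^7 × 2.516×10^-8 / 0.0112 = 70.23 N·m.
ω = 2π·287/60 = 30.05 rad/s, so P_max = T_max·ω = 2111 W.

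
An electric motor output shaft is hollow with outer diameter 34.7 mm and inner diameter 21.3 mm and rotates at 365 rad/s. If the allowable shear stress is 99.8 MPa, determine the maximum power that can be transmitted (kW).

J = π(d_o⁴ − d_i⁴)/32 = π(0.0347⁴ − 0.0213⁴)/32 = 1.221×10^-7 m⁴.
T_max = τ_allow·J/r = 9.98×10^7 × 1.221×10^-7 / 0.0174 = 702.5 N·m.
ω = 365 rad/s, so P_max = T_max·ω = 2.564×10^5 W.

256 kW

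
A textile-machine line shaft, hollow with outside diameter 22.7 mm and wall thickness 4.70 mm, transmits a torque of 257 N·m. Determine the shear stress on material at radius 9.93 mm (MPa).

J = π(d_o⁴ − d_i⁴)/32 = π(0.0227⁴ − 0.0133⁴)/32 = 2.300×10^-8 m⁴.
Shear stress varies linearly with radius: τ = T·r/J = 257.0 × 0.00993 / 2.300×10^-8 = 1.110×10^8 Pa.

111 MPa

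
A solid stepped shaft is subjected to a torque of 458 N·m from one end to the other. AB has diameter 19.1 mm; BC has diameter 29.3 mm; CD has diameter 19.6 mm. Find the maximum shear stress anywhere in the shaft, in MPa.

335 MPa

Under the same torque, τ_max = 16T/(πd³) is largest where d is smallest — segment AB (d = 19.1 mm).
τ_max = 16·458.0/(π·(0.0191)³) = 3.348×10^8 Pa.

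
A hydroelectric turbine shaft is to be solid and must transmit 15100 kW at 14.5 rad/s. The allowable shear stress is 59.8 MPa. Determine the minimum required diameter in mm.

ω = 14.5 rad/s, so T = P/ω = 15100×10³ / 14.50 = 1.041e6 N·m.
For a solid shaft τ_max = 16T/(πd³), so d = (16T/(π τ_allow))^(1/3) = (16·1.041e6/(π·5.98×10^7))^(1/3) = 0.4460 m.

446 mm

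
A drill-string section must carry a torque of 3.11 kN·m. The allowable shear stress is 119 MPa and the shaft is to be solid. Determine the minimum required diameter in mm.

For a solid shaft τ_max = 16T/(πd³), so d = (16T/(π τ_allow))^(1/3) = (16·3110/(π·1.19×10^8))^(1/3) = 0.05106 m.

51.1 mm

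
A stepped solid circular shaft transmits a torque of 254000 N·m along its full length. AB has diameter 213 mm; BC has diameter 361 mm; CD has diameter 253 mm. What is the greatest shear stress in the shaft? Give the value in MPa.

134 MPa

Under the same torque, τ_max = 16T/(πd³) is largest where d is smallest — segment AB (d = 213 mm).
τ_max = 16·254000/(π·(0.213)³) = 1.339×10^8 Pa.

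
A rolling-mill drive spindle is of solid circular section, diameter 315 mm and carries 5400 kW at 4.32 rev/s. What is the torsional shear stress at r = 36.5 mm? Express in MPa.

7.51 MPa

ω = 2π·4.32 = 27.14 rad/s, so T = P/ω = 5400×10³ / 27.14 = 198900 N·m.
J = πd⁴/32 = π(0.315)⁴/32 = 9.666×10^-4 m⁴.
Shear stress varies linearly with radius: τ = T·r/J = 198900 × 0.0365 / 9.666×10^-4 = 7.512×10^6 Pa.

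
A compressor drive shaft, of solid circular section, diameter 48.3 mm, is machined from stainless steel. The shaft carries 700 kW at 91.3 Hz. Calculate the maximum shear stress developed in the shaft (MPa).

55.2 MPa

ω = 2π·91.3 = 573.7 rad/s, so T = P/ω = 700×10³ / 573.7 = 1220 N·m.
J = πd⁴/32 = π(0.0483)⁴/32 = 5.343×10^-7 m⁴.
τ_max = T·r/J = 1220 × 0.0241 / 5.343×10^-7 = 5.515×10^7 Pa.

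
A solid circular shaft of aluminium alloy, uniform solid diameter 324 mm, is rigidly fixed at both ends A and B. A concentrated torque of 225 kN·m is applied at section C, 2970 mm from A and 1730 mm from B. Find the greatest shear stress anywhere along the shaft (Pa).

With uniform GJ and both ends fixed, compatibility θ_AC = θ_CB gives T_A·a = T_B·b, together with T_A + T_B = T₀.
T_A = T₀·b/(a+b) = 225000·1730/4700 = 82820 N·m; T_B = 142200 N·m.
τ in each portion: τ_AC = 1.24×10^7 Pa, τ_CB = 2.13×10^7 Pa; maximum is in CB.
τ_max = T_CB·r/J = 142200·0.162/1.08×10^-3 = 2.129×10^7 Pa.

2.13e7 Pa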